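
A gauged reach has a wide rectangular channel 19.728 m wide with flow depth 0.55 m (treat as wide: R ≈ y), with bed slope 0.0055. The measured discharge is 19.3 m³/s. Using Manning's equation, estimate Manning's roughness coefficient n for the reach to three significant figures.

0.0280

A = b·y = 19.728 × 0.55 = 10.85 m²
Wide channel: R ≈ y = 0.55 m
n = (1/Q)·A·R^(2/3)·S^(1/2) = (1/19.3) × 10.85 × 0.6713 × 0.07416 = 0.02799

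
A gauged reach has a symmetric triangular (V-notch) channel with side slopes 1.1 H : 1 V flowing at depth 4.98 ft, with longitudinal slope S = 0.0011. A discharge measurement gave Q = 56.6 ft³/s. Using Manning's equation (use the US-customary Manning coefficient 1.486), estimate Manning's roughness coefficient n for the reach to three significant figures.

A = z·y² = 1.1×4.98² = 27.28 ft²
P = 2y√(1+z²) = 2×4.98×√(1+1.1²) = 14.81 ft
R = A/P = 27.28/14.81 = 1.842 ft
n = (1.486/Q)·A·R^(2/3)·S^(1/2) = (1.486/56.6) × 27.28 × 1.503 × 0.03317 = 0.03570

0.0357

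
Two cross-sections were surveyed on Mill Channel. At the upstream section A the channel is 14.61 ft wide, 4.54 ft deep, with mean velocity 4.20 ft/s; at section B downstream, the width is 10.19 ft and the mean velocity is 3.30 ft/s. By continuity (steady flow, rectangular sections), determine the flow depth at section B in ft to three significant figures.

8.28 ft

Q = A₁V₁ = (14.61×4.54) × 4.20 = 278.6 ft³/s
d₂ = Q/(b₂ V₂) = 278.6/(10.19×3.30) = 8.285 ft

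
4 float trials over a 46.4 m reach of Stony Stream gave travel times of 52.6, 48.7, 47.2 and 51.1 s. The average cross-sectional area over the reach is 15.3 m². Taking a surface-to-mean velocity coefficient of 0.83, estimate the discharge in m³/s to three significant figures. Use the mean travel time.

t̄ = (52.6 + 48.7 + 47.2 + 51.1) / 4 = 49.9 s
v_surface = L / t̄ = 46.4 / 49.9 = 0.9299 m/s
v_mean = 0.83 × 0.9299 = 0.7718 m/s
Q = A × v_mean = 15.3 × 0.7718 = 11.81 m³/s

11.8 m³/s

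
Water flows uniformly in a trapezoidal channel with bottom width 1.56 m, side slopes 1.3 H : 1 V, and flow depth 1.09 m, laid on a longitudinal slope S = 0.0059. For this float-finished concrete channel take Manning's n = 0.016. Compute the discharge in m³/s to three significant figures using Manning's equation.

A = (b + z·y)·y = (1.56 + 1.3×1.09)×1.09 = 3.245 m²
P = b + 2y√(1+z²) = 1.56 + 2×1.09×√(1+1.3²) = 5.135 m
R = A/P = 3.245/5.135 = 0.6319 m
Q = (1/n)·A·R^(2/3)·S^(1/2) = (1/0.016) × 3.245 × 0.6319^(2/3) × 0.0059^(1/2) = 11.47 m³/s

11.5 m³/s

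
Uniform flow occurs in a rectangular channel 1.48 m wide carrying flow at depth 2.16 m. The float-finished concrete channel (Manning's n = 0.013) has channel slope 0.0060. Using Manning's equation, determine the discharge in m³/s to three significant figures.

A = b·y = 1.48 × 2.16 = 3.197 m²
P = b + 2y = 1.48 + 2×2.16 = 5.800 m
R = A/P = 3.197/5.800 = 0.5512 m
Q = (1/n)·A·R^(2/3)·S^(1/2) = (1/0.013) × 3.197 × 0.5512^(2/3) × 0.0060^(1/2) = 12.80 m³/s

12.8 m³/s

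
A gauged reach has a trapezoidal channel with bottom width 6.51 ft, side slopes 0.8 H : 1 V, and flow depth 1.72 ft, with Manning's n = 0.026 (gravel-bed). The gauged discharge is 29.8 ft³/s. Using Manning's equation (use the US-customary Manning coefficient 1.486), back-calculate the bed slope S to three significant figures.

A = (b + z·y)·y = (6.51 + 0.8×1.72)×1.72 = 13.56 ft²
P = b + 2y√(1+z²) = 6.51 + 2×1.72×√(1+0.8²) = 10.92 ft
R = A/P = 13.56/10.92 = 1.243 ft
S = (Q·n / (1.486·A·R^(2/3)))² = (29.8×0.026 / (1.486×13.56×1.156))² = 0.001106

0.00111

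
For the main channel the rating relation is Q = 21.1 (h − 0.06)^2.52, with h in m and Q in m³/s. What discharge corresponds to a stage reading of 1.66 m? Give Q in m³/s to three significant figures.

Q = 21.1 × (1.66 − 0.06)^2.52 = 21.1 × 1.6^2.52 = 68.97 m³/s

69.0 m³/s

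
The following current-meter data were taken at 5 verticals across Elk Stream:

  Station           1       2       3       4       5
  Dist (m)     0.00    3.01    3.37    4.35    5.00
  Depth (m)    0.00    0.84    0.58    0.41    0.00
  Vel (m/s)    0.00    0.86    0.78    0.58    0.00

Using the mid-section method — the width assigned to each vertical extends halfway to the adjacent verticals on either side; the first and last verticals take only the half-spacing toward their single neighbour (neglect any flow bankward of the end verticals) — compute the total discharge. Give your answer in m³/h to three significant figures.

w_2 = (3.37 − 0.00)/2 = 1.685 m; q_2 = 0.86 × 0.84 × 1.685 = 1.217 m³/s
w_3 = (4.35 − 3.01)/2 = 0.67 m; q_3 = 0.78 × 0.58 × 0.67 = 0.3031 m³/s
w_4 = (5.00 − 3.37)/2 = 0.815 m; q_4 = 0.58 × 0.41 × 0.815 = 0.1938 m³/s
Stations 1, 5 contribute zero (depth or velocity is 0).
Q = Σ qᵢ = 1.714 m³/s
= 1.714 × 3600 = 6171 m³/h

6170 m³/h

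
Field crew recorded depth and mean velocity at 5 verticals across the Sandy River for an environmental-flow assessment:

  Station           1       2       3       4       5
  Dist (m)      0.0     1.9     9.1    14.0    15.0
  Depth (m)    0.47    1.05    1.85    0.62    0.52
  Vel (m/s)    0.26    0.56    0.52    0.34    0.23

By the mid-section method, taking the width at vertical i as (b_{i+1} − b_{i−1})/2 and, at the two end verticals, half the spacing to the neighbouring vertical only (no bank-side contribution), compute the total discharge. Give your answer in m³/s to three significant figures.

w_1 = (1.9 − 0.0)/2 = 0.95 m; q_1 = 0.26 × 0.47 × 0.95 = 0.1161 m³/s
w_2 = (9.1 − 0.0)/2 = 4.55 m; q_2 = 0.56 × 1.05 × 4.55 = 2.675 m³/s
w_3 = (14.0 − 1.9)/2 = 6.05 m; q_3 = 0.52 × 1.85 × 6.05 = 5.820 m³/s
w_4 = (15.0 − 9.1)/2 = 2.95 m; q_4 = 0.34 × 0.62 × 2.95 = 0.6219 m³/s
w_5 = (15.0 − 14.0)/2 = 0.5 m; q_5 = 0.23 × 0.52 × 0.5 = 0.05980 m³/s
Q = Σ qᵢ = 9.293 m³/s

9.29 m³/s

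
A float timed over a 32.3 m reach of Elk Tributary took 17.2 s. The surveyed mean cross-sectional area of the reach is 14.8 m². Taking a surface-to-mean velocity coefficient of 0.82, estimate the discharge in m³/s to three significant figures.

22.8 m³/s

v_surface = L / t̄ = 32.3 / 17.2 = 1.878 m/s
v_mean = 0.82 × 1.878 = 1.540 m/s
Q = A × v_mean = 14.8 × 1.540 = 22.79 m³/s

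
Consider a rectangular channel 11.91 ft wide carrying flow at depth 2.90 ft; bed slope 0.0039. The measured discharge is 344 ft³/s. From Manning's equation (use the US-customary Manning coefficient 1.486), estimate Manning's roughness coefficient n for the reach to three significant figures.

0.0145

A = b·y = 11.91 × 2.90 = 34.54 ft²
P = b + 2y = 11.91 + 2×2.90 = 17.71 ft
R = A/P = 34.54/17.71 = 1.950 ft
n = (1.486/Q)·A·R^(2/3)·S^(1/2) = (1.486/344) × 34.54 × 1.561 × 0.06245 = 0.01454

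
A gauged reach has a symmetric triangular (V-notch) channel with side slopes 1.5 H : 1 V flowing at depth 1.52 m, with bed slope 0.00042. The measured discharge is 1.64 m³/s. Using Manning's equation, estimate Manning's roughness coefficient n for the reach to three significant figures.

0.0319

A = z·y² = 1.5×1.52² = 3.466 m²
P = 2y√(1+z²) = 2×1.52×√(1+1.5²) = 5.480 m
R = A/P = 3.466/5.480 = 0.6324 m
n = (1/Q)·A·R^(2/3)·S^(1/2) = (1/1.64) × 3.466 × 0.7367 × 0.02049 = 0.03191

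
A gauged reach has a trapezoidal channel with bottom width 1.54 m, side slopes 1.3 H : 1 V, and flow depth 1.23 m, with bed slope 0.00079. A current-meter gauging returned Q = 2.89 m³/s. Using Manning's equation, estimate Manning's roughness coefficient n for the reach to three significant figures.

0.0294

A = (b + z·y)·y = (1.54 + 1.3×1.23)×1.23 = 3.861 m²
P = b + 2y√(1+z²) = 1.54 + 2×1.23×√(1+1.3²) = 5.575 m
R = A/P = 3.861/5.575 = 0.6926 m
n = (1/Q)·A·R^(2/3)·S^(1/2) = (1/2.89) × 3.861 × 0.7828 × 0.02811 = 0.02939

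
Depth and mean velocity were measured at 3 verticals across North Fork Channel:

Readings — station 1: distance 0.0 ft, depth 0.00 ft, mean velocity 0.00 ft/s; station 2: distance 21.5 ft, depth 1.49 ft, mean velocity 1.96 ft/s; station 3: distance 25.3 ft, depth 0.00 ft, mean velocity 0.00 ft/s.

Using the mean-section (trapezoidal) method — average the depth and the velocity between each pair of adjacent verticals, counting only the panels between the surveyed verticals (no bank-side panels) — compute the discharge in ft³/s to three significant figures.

18.5 ft³/s

Panel 1-2: Δb = 21.5 ft, d̄ = (0.00+1.49)/2 = 0.745, v̄ = (0.00+1.96)/2 = 0.98 → q = 21.5×0.745×0.98 = 15.70 ft³/s
Panel 2-3: Δb = 3.8 ft, d̄ = (1.49+0.00)/2 = 0.745, v̄ = (1.96+0.00)/2 = 0.98 → q = 3.8×0.745×0.98 = 2.774 ft³/s
Q = Σ q = 18.47 ft³/s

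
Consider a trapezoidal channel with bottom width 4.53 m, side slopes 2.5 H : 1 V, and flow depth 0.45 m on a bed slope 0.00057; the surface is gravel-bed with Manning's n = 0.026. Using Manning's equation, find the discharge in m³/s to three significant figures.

A = (b + z·y)·y = (4.53 + 2.5×0.45)×0.45 = 2.545 m²
P = b + 2y√(1+z²) = 4.53 + 2×0.45×√(1+2.5²) = 6.953 m
R = A/P = 2.545/6.953 = 0.3660 m
Q = (1/n)·A·R^(2/3)·S^(1/2) = (1/0.026) × 2.545 × 0.3660^(2/3) × 0.00057^(1/2) = 1.196 m³/s

1.20 m³/s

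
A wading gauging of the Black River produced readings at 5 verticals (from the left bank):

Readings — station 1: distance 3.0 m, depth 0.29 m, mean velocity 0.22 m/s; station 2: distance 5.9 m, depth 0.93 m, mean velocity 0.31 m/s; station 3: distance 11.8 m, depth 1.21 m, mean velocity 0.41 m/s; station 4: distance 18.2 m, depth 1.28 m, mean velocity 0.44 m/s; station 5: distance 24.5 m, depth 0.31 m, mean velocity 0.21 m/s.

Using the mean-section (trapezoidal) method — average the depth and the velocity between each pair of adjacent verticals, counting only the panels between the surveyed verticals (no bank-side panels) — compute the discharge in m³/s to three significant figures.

7.76 m³/s

Panel 1-2: Δb = 2.9 m, d̄ = (0.29+0.93)/2 = 0.61, v̄ = (0.22+0.31)/2 = 0.265 → q = 2.9×0.61×0.265 = 0.4688 m³/s
Panel 2-3: Δb = 5.9 m, d̄ = (0.93+1.21)/2 = 1.07, v̄ = (0.31+0.41)/2 = 0.36 → q = 5.9×1.07×0.36 = 2.273 m³/s
Panel 3-4: Δb = 6.4 m, d̄ = (1.21+1.28)/2 = 1.245, v̄ = (0.41+0.44)/2 = 0.425 → q = 6.4×1.245×0.425 = 3.386 m³/s
Panel 4-5: Δb = 6.3 m, d̄ = (1.28+0.31)/2 = 0.795, v̄ = (0.44+0.21)/2 = 0.325 → q = 6.3×0.795×0.325 = 1.628 m³/s
Q = Σ q = 7.756 m³/s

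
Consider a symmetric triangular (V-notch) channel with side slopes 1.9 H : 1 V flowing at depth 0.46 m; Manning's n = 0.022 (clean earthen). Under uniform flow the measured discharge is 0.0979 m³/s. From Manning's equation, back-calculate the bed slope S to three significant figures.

A = z·y² = 1.9×0.46² = 0.4020 m²
P = 2y√(1+z²) = 2×0.46×√(1+1.9²) = 1.975 m
R = A/P = 0.4020/1.975 = 0.2035 m
S = (Q·n / (1·A·R^(2/3)))² = (0.0979×0.022 / (1×0.4020×0.3460))² = 0.0002397

0.000240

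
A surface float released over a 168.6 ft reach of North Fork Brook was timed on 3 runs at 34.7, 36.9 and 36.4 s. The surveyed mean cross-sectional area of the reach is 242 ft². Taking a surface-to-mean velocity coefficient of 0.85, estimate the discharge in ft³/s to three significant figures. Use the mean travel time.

963 ft³/s

t̄ = (34.7 + 36.9 + 36.4) / 3 = 36 s
v_surface = L / t̄ = 168.6 / 36 = 4.683 ft/s
v_mean = 0.85 × 4.683 = 3.981 ft/s
Q = A × v_mean = 242 × 3.981 = 963.4 ft³/s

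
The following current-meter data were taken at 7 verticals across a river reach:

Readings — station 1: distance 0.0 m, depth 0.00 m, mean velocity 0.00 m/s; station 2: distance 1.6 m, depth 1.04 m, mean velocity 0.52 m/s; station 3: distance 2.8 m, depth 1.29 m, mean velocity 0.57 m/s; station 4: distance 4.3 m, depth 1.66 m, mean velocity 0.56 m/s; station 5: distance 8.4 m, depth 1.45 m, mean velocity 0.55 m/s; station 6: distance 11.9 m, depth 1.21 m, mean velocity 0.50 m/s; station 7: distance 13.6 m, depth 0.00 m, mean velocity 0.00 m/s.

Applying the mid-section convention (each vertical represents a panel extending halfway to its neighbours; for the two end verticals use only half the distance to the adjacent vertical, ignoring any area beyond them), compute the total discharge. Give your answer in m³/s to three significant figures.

w_2 = (2.8 − 0.0)/2 = 1.4 m; q_2 = 0.52 × 1.04 × 1.4 = 0.7571 m³/s
w_3 = (4.3 − 1.6)/2 = 1.35 m; q_3 = 0.57 × 1.29 × 1.35 = 0.9927 m³/s
w_4 = (8.4 − 2.8)/2 = 2.8 m; q_4 = 0.56 × 1.66 × 2.8 = 2.603 m³/s
w_5 = (11.9 − 4.3)/2 = 3.8 m; q_5 = 0.55 × 1.45 × 3.8 = 3.031 m³/s
w_6 = (13.6 − 8.4)/2 = 2.6 m; q_6 = 0.50 × 1.21 × 2.6 = 1.573 m³/s
Stations 1, 7 contribute zero (depth or velocity is 0).
Q = Σ qᵢ = 8.956 m³/s

8.96 m³/s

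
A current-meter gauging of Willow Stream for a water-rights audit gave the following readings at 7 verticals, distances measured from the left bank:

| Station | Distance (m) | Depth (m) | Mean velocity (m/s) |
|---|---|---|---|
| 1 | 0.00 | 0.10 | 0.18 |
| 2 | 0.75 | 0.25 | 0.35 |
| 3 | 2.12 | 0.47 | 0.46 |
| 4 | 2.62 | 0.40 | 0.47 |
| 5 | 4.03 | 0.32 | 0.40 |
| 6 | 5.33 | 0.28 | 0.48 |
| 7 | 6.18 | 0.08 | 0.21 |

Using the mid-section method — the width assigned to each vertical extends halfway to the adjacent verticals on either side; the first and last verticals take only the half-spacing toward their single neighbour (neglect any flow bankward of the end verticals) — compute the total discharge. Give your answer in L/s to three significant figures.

806 L/s

w_1 = (0.75 − 0.00)/2 = 0.375 m; q_1 = 0.18 × 0.10 × 0.375 = 0.006750 m³/s
w_2 = (2.12 − 0.00)/2 = 1.06 m; q_2 = 0.35 × 0.25 × 1.06 = 0.09275 m³/s
w_3 = (2.62 − 0.75)/2 = 0.935 m; q_3 = 0.46 × 0.47 × 0.935 = 0.2021 m³/s
w_4 = (4.03 − 2.12)/2 = 0.955 m; q_4 = 0.47 × 0.40 × 0.955 = 0.1795 m³/s
w_5 = (5.33 − 2.62)/2 = 1.355 m; q_5 = 0.40 × 0.32 × 1.355 = 0.1734 m³/s
w_6 = (6.18 − 4.03)/2 = 1.075 m; q_6 = 0.48 × 0.28 × 1.075 = 0.1445 m³/s
w_7 = (6.18 − 5.33)/2 = 0.425 m; q_7 = 0.21 × 0.08 × 0.425 = 0.007140 m³/s
Q = Σ qᵢ = 0.8062 m³/s
= 0.8062 × 1000 = 806.2 L/s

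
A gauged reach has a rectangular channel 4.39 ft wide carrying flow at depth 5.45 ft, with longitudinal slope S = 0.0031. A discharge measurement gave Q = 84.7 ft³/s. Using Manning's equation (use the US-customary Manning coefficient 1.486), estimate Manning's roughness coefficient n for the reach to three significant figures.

A = b·y = 4.39 × 5.45 = 23.93 ft²
P = b + 2y = 4.39 + 2×5.45 = 15.29 ft
R = A/P = 23.93/15.29 = 1.565 ft
n = (1.486/Q)·A·R^(2/3)·S^(1/2) = (1.486/84.7) × 23.93 × 1.348 × 0.05568 = 0.03150

0.0315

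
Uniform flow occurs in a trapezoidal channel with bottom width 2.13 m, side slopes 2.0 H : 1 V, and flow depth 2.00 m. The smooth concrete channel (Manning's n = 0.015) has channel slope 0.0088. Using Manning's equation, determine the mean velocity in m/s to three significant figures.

A = (b + z·y)·y = (2.13 + 2.0×2.00)×2.00 = 12.26 m²
P = b + 2y√(1+z²) = 2.13 + 2×2.00×√(1+2.0²) = 11.07 m
R = A/P = 12.26/11.07 = 1.107 m
Q = (1/n)·A·R^(2/3)·S^(1/2) = (1/0.015) × 12.26 × 1.107^(2/3) × 0.0088^(1/2) = 82.05 m³/s
V = Q/A = 82.05/12.26 = 6.693 m/s

6.69 m/s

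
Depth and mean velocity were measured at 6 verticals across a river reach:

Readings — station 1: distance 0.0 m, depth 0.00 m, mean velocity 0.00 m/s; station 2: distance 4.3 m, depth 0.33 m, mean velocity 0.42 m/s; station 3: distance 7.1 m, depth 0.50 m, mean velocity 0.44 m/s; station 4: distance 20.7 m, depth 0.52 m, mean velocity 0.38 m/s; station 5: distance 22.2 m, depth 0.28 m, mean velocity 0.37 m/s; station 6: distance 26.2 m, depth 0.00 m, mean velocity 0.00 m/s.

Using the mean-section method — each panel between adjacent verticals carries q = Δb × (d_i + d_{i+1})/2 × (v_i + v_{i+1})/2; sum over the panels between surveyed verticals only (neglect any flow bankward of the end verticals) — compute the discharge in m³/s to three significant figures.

Panel 1-2: Δb = 4.3 m, d̄ = (0.00+0.33)/2 = 0.165, v̄ = (0.00+0.42)/2 = 0.21 → q = 4.3×0.165×0.21 = 0.1490 m³/s
Panel 2-3: Δb = 2.8 m, d̄ = (0.33+0.50)/2 = 0.415, v̄ = (0.42+0.44)/2 = 0.43 → q = 2.8×0.415×0.43 = 0.4997 m³/s
Panel 3-4: Δb = 13.6 m, d̄ = (0.50+0.52)/2 = 0.51, v̄ = (0.44+0.38)/2 = 0.41 → q = 13.6×0.51×0.41 = 2.844 m³/s
Panel 4-5: Δb = 1.5 m, d̄ = (0.52+0.28)/2 = 0.4, v̄ = (0.38+0.37)/2 = 0.375 → q = 1.5×0.4×0.375 = 0.2250 m³/s
Panel 5-6: Δb = 4 m, d̄ = (0.28+0.00)/2 = 0.14, v̄ = (0.37+0.00)/2 = 0.185 → q = 4×0.14×0.185 = 0.1036 m³/s
Q = Σ q = 3.821 m³/s

3.82 m³/s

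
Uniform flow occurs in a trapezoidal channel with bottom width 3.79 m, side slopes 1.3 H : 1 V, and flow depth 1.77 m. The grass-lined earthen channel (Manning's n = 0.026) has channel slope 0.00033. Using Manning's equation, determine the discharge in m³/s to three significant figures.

8.14 m³/s

A = (b + z·y)·y = (3.79 + 1.3×1.77)×1.77 = 10.78 m²
P = b + 2y√(1+z²) = 3.79 + 2×1.77×√(1+1.3²) = 9.596 m
R = A/P = 10.78/9.596 = 1.123 m
Q = (1/n)·A·R^(2/3)·S^(1/2) = (1/0.026) × 10.78 × 1.123^(2/3) × 0.00033^(1/2) = 8.141 m³/s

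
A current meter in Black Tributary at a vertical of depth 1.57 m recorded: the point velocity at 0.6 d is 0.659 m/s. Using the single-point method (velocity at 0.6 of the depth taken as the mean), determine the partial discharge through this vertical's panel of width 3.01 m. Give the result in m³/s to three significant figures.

v̄ = v₀.₆ = 0.659 m/s
q = v̄ × d × w = 0.6590 × 1.57 × 3.01 = 3.114 m³/s

3.11 m³/s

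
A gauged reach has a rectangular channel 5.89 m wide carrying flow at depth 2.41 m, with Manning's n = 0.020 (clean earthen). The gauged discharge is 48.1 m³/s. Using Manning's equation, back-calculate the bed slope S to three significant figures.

0.00315

A = b·y = 5.89 × 2.41 = 14.19 m²
P = b + 2y = 5.89 + 2×2.41 = 10.71 m
R = A/P = 14.19/10.71 = 1.325 m
S = (Q·n / (1·A·R^(2/3)))² = (48.1×0.020 / (1×14.19×1.207))² = 0.003155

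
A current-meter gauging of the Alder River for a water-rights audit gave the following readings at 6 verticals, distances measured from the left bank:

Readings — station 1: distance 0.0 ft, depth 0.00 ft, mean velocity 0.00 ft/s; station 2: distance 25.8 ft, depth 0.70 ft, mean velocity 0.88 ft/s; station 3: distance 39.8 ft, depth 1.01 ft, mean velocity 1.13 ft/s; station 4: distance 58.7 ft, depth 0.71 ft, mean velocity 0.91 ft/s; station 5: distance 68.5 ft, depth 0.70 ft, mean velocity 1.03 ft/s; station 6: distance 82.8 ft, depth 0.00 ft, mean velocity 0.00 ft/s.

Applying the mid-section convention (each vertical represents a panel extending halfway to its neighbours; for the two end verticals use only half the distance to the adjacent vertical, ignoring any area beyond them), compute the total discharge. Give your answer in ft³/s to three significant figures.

w_2 = (39.8 − 0.0)/2 = 19.9 ft; q_2 = 0.88 × 0.70 × 19.9 = 12.26 ft³/s
w_3 = (58.7 − 25.8)/2 = 16.45 ft; q_3 = 1.13 × 1.01 × 16.45 = 18.77 ft³/s
w_4 = (68.5 − 39.8)/2 = 14.35 ft; q_4 = 0.91 × 0.71 × 14.35 = 9.272 ft³/s
w_5 = (82.8 − 58.7)/2 = 12.05 ft; q_5 = 1.03 × 0.70 × 12.05 = 8.688 ft³/s
Stations 1, 6 contribute zero (depth or velocity is 0).
Q = Σ qᵢ = 48.99 ft³/s

49.0 ft³/s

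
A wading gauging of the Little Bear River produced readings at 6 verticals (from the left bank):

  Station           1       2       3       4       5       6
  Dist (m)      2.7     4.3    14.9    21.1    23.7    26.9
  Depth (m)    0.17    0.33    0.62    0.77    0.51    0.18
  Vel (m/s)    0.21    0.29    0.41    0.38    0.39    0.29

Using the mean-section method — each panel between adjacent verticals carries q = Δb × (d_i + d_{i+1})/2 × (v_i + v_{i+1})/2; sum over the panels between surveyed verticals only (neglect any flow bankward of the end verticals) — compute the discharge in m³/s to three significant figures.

Panel 1-2: Δb = 1.6 m, d̄ = (0.17+0.33)/2 = 0.25, v̄ = (0.21+0.29)/2 = 0.25 → q = 1.6×0.25×0.25 = 0.1000 m³/s
Panel 2-3: Δb = 10.6 m, d̄ = (0.33+0.62)/2 = 0.475, v̄ = (0.29+0.41)/2 = 0.35 → q = 10.6×0.475×0.35 = 1.762 m³/s
Panel 3-4: Δb = 6.2 m, d̄ = (0.62+0.77)/2 = 0.695, v̄ = (0.41+0.38)/2 = 0.395 → q = 6.2×0.695×0.395 = 1.702 m³/s
Panel 4-5: Δb = 2.6 m, d̄ = (0.77+0.51)/2 = 0.64, v̄ = (0.38+0.39)/2 = 0.385 → q = 2.6×0.64×0.385 = 0.6406 m³/s
Panel 5-6: Δb = 3.2 m, d̄ = (0.51+0.18)/2 = 0.345, v̄ = (0.39+0.29)/2 = 0.34 → q = 3.2×0.345×0.34 = 0.3754 m³/s
Q = Σ q = 4.580 m³/s

4.58 m³/s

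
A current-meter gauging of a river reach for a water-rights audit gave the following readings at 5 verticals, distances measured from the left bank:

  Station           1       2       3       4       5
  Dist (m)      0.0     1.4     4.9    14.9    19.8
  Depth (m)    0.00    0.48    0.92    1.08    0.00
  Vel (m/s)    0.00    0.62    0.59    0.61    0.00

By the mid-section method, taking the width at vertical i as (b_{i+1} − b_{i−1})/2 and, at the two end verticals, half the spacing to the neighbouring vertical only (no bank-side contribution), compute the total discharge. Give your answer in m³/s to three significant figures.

w_2 = (4.9 − 0.0)/2 = 2.45 m; q_2 = 0.62 × 0.48 × 2.45 = 0.7291 m³/s
w_3 = (14.9 − 1.4)/2 = 6.75 m; q_3 = 0.59 × 0.92 × 6.75 = 3.664 m³/s
w_4 = (19.8 − 4.9)/2 = 7.45 m; q_4 = 0.61 × 1.08 × 7.45 = 4.908 m³/s
Stations 1, 5 contribute zero (depth or velocity is 0).
Q = Σ qᵢ = 9.301 m³/s

9.30 m³/s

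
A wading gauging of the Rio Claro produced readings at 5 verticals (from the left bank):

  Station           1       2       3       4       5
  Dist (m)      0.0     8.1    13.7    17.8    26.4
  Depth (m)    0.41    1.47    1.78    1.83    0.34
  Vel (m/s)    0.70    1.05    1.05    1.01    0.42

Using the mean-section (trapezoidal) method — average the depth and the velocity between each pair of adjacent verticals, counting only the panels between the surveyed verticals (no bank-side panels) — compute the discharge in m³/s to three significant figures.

30.5 m³/s

Panel 1-2: Δb = 8.1 m, d̄ = (0.41+1.47)/2 = 0.94, v̄ = (0.70+1.05)/2 = 0.875 → q = 8.1×0.94×0.875 = 6.662 m³/s
Panel 2-3: Δb = 5.6 m, d̄ = (1.47+1.78)/2 = 1.625, v̄ = (1.05+1.05)/2 = 1.05 → q = 5.6×1.625×1.05 = 9.555 m³/s
Panel 3-4: Δb = 4.1 m, d̄ = (1.78+1.83)/2 = 1.805, v̄ = (1.05+1.01)/2 = 1.03 → q = 4.1×1.805×1.03 = 7.623 m³/s
Panel 4-5: Δb = 8.6 m, d̄ = (1.83+0.34)/2 = 1.085, v̄ = (1.01+0.42)/2 = 0.715 → q = 8.6×1.085×0.715 = 6.672 m³/s
Q = Σ q = 30.51 m³/s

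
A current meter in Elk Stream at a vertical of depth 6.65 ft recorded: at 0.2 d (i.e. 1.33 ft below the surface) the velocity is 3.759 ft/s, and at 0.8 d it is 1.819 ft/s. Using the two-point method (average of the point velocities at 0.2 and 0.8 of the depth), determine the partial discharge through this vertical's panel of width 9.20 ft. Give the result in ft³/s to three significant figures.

171 ft³/s

v̄ = (3.759 + 1.819) / 2 = 2.789 ft/s
q = v̄ × d × w = 2.789 × 6.65 × 9.20 = 170.6 ft³/s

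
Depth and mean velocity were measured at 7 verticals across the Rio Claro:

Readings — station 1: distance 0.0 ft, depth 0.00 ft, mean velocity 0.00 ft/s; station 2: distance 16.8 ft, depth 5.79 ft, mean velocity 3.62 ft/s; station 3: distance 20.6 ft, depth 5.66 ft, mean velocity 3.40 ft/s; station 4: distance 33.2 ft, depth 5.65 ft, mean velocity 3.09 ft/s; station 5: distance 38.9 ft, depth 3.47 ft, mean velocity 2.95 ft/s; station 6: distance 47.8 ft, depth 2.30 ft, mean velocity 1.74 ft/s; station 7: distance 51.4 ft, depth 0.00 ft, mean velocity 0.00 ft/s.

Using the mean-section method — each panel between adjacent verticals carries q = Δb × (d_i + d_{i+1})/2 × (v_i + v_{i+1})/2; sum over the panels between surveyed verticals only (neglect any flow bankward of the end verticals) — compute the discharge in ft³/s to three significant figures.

Panel 1-2: Δb = 16.8 ft, d̄ = (0.00+5.79)/2 = 2.895, v̄ = (0.00+3.62)/2 = 1.81 → q = 16.8×2.895×1.81 = 88.03 ft³/s
Panel 2-3: Δb = 3.8 ft, d̄ = (5.79+5.66)/2 = 5.725, v̄ = (3.62+3.40)/2 = 3.51 → q = 3.8×5.725×3.51 = 76.36 ft³/s
Panel 3-4: Δb = 12.6 ft, d̄ = (5.66+5.65)/2 = 5.655, v̄ = (3.40+3.09)/2 = 3.245 → q = 12.6×5.655×3.245 = 231.2 ft³/s
Panel 4-5: Δb = 5.7 ft, d̄ = (5.65+3.47)/2 = 4.56, v̄ = (3.09+2.95)/2 = 3.02 → q = 5.7×4.56×3.02 = 78.50 ft³/s
Panel 5-6: Δb = 8.9 ft, d̄ = (3.47+2.30)/2 = 2.885, v̄ = (2.95+1.74)/2 = 2.345 → q = 8.9×2.885×2.345 = 60.21 ft³/s
Panel 6-7: Δb = 3.6 ft, d̄ = (2.30+0.00)/2 = 1.15, v̄ = (1.74+0.00)/2 = 0.87 → q = 3.6×1.15×0.87 = 3.602 ft³/s
Q = Σ q = 537.9 ft³/s

538 ft³/s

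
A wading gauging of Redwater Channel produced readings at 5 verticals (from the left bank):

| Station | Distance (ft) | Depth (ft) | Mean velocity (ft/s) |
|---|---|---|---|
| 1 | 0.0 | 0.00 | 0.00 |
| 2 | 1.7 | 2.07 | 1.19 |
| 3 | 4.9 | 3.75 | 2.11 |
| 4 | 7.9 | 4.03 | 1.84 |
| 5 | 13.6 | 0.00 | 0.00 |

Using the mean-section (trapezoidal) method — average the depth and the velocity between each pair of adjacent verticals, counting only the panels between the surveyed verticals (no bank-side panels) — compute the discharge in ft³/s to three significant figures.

50.0 ft³/s

Panel 1-2: Δb = 1.7 ft, d̄ = (0.00+2.07)/2 = 1.035, v̄ = (0.00+1.19)/2 = 0.595 → q = 1.7×1.035×0.595 = 1.047 ft³/s
Panel 2-3: Δb = 3.2 ft, d̄ = (2.07+3.75)/2 = 2.91, v̄ = (1.19+2.11)/2 = 1.65 → q = 3.2×2.91×1.65 = 15.36 ft³/s
Panel 3-4: Δb = 3 ft, d̄ = (3.75+4.03)/2 = 3.89, v̄ = (2.11+1.84)/2 = 1.975 → q = 3×3.89×1.975 = 23.05 ft³/s
Panel 4-5: Δb = 5.7 ft, d̄ = (4.03+0.00)/2 = 2.015, v̄ = (1.84+0.00)/2 = 0.92 → q = 5.7×2.015×0.92 = 10.57 ft³/s
Q = Σ q = 50.03 ft³/s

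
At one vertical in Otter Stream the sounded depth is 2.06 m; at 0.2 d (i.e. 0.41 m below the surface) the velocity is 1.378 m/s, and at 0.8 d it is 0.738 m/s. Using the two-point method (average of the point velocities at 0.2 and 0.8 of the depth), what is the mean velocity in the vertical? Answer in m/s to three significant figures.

v̄ = (1.378 + 0.738) / 2 = 1.058 m/s

1.06 m/s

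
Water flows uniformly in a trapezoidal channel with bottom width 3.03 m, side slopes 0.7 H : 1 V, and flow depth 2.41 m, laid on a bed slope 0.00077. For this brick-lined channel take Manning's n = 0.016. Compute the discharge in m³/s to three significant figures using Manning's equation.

23.2 m³/s

A = (b + z·y)·y = (3.03 + 0.7×2.41)×2.41 = 11.37 m²
P = b + 2y√(1+z²) = 3.03 + 2×2.41×√(1+0.7²) = 8.914 m
R = A/P = 11.37/8.914 = 1.275 m
Q = (1/n)·A·R^(2/3)·S^(1/2) = (1/0.016) × 11.37 × 1.275^(2/3) × 0.00077^(1/2) = 23.19 m³/s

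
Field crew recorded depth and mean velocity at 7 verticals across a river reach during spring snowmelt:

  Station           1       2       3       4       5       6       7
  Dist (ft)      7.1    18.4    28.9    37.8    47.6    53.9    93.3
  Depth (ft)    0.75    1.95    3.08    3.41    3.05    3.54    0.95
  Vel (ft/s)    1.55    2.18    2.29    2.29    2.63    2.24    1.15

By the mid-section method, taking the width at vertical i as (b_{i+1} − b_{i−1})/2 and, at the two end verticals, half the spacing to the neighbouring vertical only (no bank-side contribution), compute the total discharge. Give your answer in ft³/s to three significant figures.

462 ft³/s

w_1 = (18.4 − 7.1)/2 = 5.65 ft; q_1 = 1.55 × 0.75 × 5.65 = 6.568 ft³/s
w_2 = (28.9 − 7.1)/2 = 10.9 ft; q_2 = 2.18 × 1.95 × 10.9 = 46.34 ft³/s
w_3 = (37.8 − 18.4)/2 = 9.7 ft; q_3 = 2.29 × 3.08 × 9.7 = 68.42 ft³/s
w_4 = (47.6 − 28.9)/2 = 9.35 ft; q_4 = 2.29 × 3.41 × 9.35 = 73.01 ft³/s
w_5 = (53.9 − 37.8)/2 = 8.05 ft; q_5 = 2.63 × 3.05 × 8.05 = 64.57 ft³/s
w_6 = (93.3 − 47.6)/2 = 22.85 ft; q_6 = 2.24 × 3.54 × 22.85 = 181.2 ft³/s
w_7 = (93.3 − 53.9)/2 = 19.7 ft; q_7 = 1.15 × 0.95 × 19.7 = 21.52 ft³/s
Q = Σ qᵢ = 461.6 ft³/s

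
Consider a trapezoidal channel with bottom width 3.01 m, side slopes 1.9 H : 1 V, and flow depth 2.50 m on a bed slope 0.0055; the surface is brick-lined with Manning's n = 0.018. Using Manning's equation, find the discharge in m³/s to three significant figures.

101 m³/s

A = (b + z·y)·y = (3.01 + 1.9×2.50)×2.50 = 19.40 m²
P = b + 2y√(1+z²) = 3.01 + 2×2.50×√(1+1.9²) = 13.75 m
R = A/P = 19.40/13.75 = 1.411 m
Q = (1/n)·A·R^(2/3)·S^(1/2) = (1/0.018) × 19.40 × 1.411^(2/3) × 0.0055^(1/2) = 100.6 m³/s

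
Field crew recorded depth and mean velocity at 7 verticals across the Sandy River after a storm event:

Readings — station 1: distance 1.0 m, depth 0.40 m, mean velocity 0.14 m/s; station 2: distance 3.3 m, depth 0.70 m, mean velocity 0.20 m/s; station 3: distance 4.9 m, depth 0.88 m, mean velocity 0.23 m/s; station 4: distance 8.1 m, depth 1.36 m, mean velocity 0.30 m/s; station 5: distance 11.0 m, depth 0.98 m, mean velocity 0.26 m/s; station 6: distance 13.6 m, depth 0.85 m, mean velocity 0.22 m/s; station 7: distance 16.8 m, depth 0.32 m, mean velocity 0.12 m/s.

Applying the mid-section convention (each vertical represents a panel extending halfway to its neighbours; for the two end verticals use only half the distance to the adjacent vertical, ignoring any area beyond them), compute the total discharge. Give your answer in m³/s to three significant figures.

w_1 = (3.3 − 1.0)/2 = 1.15 m; q_1 = 0.14 × 0.40 × 1.15 = 0.06440 m³/s
w_2 = (4.9 − 1.0)/2 = 1.95 m; q_2 = 0.20 × 0.70 × 1.95 = 0.2730 m³/s
w_3 = (8.1 − 3.3)/2 = 2.4 m; q_3 = 0.23 × 0.88 × 2.4 = 0.4858 m³/s
w_4 = (11.0 − 4.9)/2 = 3.05 m; q_4 = 0.30 × 1.36 × 3.05 = 1.244 m³/s
w_5 = (13.6 − 8.1)/2 = 2.75 m; q_5 = 0.26 × 0.98 × 2.75 = 0.7007 m³/s
w_6 = (16.8 − 11.0)/2 = 2.9 m; q_6 = 0.22 × 0.85 × 2.9 = 0.5423 m³/s
w_7 = (16.8 − 13.6)/2 = 1.6 m; q_7 = 0.12 × 0.32 × 1.6 = 0.06144 m³/s
Q = Σ qᵢ = 3.372 m³/s

3.37 m³/s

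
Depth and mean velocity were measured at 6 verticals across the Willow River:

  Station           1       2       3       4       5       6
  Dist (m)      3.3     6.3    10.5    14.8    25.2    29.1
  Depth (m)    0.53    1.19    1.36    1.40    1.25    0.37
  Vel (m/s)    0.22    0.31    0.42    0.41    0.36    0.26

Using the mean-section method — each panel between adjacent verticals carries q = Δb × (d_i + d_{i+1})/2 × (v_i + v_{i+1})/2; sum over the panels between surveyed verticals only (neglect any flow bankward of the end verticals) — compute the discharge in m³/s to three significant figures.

Panel 1-2: Δb = 3 m, d̄ = (0.53+1.19)/2 = 0.86, v̄ = (0.22+0.31)/2 = 0.265 → q = 3×0.86×0.265 = 0.6837 m³/s
Panel 2-3: Δb = 4.2 m, d̄ = (1.19+1.36)/2 = 1.275, v̄ = (0.31+0.42)/2 = 0.365 → q = 4.2×1.275×0.365 = 1.955 m³/s
Panel 3-4: Δb = 4.3 m, d̄ = (1.36+1.40)/2 = 1.38, v̄ = (0.42+0.41)/2 = 0.415 → q = 4.3×1.38×0.415 = 2.463 m³/s
Panel 4-5: Δb = 10.4 m, d̄ = (1.40+1.25)/2 = 1.325, v̄ = (0.41+0.36)/2 = 0.385 → q = 10.4×1.325×0.385 = 5.305 m³/s
Panel 5-6: Δb = 3.9 m, d̄ = (1.25+0.37)/2 = 0.81, v̄ = (0.36+0.26)/2 = 0.31 → q = 3.9×0.81×0.31 = 0.9793 m³/s
Q = Σ q = 11.39 m³/s

11.4 m³/s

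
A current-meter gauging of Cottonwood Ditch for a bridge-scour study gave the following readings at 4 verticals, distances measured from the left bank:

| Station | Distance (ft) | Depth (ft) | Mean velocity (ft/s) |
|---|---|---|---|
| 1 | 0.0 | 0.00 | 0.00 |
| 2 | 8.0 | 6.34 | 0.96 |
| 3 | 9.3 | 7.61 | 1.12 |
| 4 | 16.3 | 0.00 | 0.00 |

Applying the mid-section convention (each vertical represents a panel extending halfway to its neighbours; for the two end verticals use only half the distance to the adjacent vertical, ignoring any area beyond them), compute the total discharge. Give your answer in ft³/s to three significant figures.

w_2 = (9.3 − 0.0)/2 = 4.65 ft; q_2 = 0.96 × 6.34 × 4.65 = 28.30 ft³/s
w_3 = (16.3 − 8.0)/2 = 4.15 ft; q_3 = 1.12 × 7.61 × 4.15 = 35.37 ft³/s
Stations 1, 4 contribute zero (depth or velocity is 0).
Q = Σ qᵢ = 63.67 ft³/s

63.7 ft³/s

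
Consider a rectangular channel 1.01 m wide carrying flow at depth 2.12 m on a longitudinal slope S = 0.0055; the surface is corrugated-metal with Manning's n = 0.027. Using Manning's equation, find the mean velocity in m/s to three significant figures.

A = b·y = 1.01 × 2.12 = 2.141 m²
P = b + 2y = 1.01 + 2×2.12 = 5.250 m
R = A/P = 2.141/5.250 = 0.4078 m
Q = (1/n)·A·R^(2/3)·S^(1/2) = (1/0.027) × 2.141 × 0.4078^(2/3) × 0.0055^(1/2) = 3.234 m³/s
V = Q/A = 3.234/2.141 = 1.511 m/s

1.51 m/s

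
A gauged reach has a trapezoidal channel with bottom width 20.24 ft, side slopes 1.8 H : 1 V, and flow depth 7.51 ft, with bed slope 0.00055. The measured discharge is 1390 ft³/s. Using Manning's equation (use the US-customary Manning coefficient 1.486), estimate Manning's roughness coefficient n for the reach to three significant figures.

A = (b + z·y)·y = (20.24 + 1.8×7.51)×7.51 = 253.5 ft²
P = b + 2y√(1+z²) = 20.24 + 2×7.51×√(1+1.8²) = 51.17 ft
R = A/P = 253.5/51.17 = 4.955 ft
n = (1.486/Q)·A·R^(2/3)·S^(1/2) = (1.486/1390) × 253.5 × 2.906 × 0.02345 = 0.01847

0.0185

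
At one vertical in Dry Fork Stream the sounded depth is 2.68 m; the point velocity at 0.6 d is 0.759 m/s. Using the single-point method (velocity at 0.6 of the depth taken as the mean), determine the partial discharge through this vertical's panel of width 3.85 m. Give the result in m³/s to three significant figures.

7.83 m³/s

v̄ = v₀.₆ = 0.759 m/s
q = v̄ × d × w = 0.7590 × 2.68 × 3.85 = 7.831 m³/s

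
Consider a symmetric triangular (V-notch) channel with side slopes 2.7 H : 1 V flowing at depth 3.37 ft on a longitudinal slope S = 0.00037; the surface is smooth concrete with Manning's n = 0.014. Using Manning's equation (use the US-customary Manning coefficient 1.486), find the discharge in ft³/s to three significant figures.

A = z·y² = 2.7×3.37² = 30.66 ft²
P = 2y√(1+z²) = 2×3.37×√(1+2.7²) = 19.41 ft
R = A/P = 30.66/19.41 = 1.580 ft
Q = (1.486/n)·A·R^(2/3)·S^(1/2) = (1.486/0.014) × 30.66 × 1.580^(2/3) × 0.00037^(1/2) = 84.93 ft³/s

84.9 ft³/s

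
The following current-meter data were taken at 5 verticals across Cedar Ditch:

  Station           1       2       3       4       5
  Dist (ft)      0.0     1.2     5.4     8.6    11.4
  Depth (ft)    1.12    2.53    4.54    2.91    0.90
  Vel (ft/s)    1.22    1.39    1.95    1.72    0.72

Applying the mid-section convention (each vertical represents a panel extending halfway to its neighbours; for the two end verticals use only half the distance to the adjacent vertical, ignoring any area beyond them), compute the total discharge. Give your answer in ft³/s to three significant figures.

59.0 ft³/s

w_1 = (1.2 − 0.0)/2 = 0.6 ft; q_1 = 1.22 × 1.12 × 0.6 = 0.8198 ft³/s
w_2 = (5.4 − 0.0)/2 = 2.7 ft; q_2 = 1.39 × 2.53 × 2.7 = 9.495 ft³/s
w_3 = (8.6 − 1.2)/2 = 3.7 ft; q_3 = 1.95 × 4.54 × 3.7 = 32.76 ft³/s
w_4 = (11.4 − 5.4)/2 = 3 ft; q_4 = 1.72 × 2.91 × 3 = 15.02 ft³/s
w_5 = (11.4 − 8.6)/2 = 1.4 ft; q_5 = 0.72 × 0.90 × 1.4 = 0.9072 ft³/s
Q = Σ qᵢ = 58.99 ft³/s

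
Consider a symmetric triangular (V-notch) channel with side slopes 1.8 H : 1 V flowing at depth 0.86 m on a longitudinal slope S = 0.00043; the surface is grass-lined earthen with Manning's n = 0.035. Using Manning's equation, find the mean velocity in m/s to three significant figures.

0.309 m/s

A = z·y² = 1.8×0.86² = 1.331 m²
P = 2y√(1+z²) = 2×0.86×√(1+1.8²) = 3.542 m
R = A/P = 1.331/3.542 = 0.3759 m
Q = (1/n)·A·R^(2/3)·S^(1/2) = (1/0.035) × 1.331 × 0.3759^(2/3) × 0.00043^(1/2) = 0.4108 m³/s
V = Q/A = 0.4108/1.331 = 0.3086 m/s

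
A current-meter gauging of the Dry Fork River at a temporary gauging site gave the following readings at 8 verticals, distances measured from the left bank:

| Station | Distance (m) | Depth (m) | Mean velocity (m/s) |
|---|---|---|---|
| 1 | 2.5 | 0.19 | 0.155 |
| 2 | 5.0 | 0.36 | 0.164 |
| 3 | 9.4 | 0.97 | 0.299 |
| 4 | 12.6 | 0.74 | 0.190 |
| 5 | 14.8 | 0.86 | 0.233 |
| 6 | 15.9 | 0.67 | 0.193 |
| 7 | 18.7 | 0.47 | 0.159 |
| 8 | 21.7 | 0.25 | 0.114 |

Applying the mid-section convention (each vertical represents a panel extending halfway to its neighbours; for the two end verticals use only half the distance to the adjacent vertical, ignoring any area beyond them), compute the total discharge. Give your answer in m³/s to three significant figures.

2.56 m³/s

w_1 = (5.0 − 2.5)/2 = 1.25 m; q_1 = 0.155 × 0.19 × 1.25 = 0.03681 m³/s
w_2 = (9.4 − 2.5)/2 = 3.45 m; q_2 = 0.164 × 0.36 × 3.45 = 0.2037 m³/s
w_3 = (12.6 − 5.0)/2 = 3.8 m; q_3 = 0.299 × 0.97 × 3.8 = 1.102 m³/s
w_4 = (14.8 − 9.4)/2 = 2.7 m; q_4 = 0.190 × 0.74 × 2.7 = 0.3796 m³/s
w_5 = (15.9 − 12.6)/2 = 1.65 m; q_5 = 0.233 × 0.86 × 1.65 = 0.3306 m³/s
w_6 = (18.7 − 14.8)/2 = 1.95 m; q_6 = 0.193 × 0.67 × 1.95 = 0.2522 m³/s
w_7 = (21.7 − 15.9)/2 = 2.9 m; q_7 = 0.159 × 0.47 × 2.9 = 0.2167 m³/s
w_8 = (21.7 − 18.7)/2 = 1.5 m; q_8 = 0.114 × 0.25 × 1.5 = 0.04275 m³/s
Q = Σ qᵢ = 2.564 m³/s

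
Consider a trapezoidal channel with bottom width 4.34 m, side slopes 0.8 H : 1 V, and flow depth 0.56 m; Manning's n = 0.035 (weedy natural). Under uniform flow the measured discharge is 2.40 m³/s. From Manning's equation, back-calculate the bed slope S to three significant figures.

0.00273

A = (b + z·y)·y = (4.34 + 0.8×0.56)×0.56 = 2.681 m²
P = b + 2y√(1+z²) = 4.34 + 2×0.56×√(1+0.8²) = 5.774 m
R = A/P = 2.681/5.774 = 0.4643 m
S = (Q·n / (1·A·R^(2/3)))² = (2.40×0.035 / (1×2.681×0.5996))² = 0.002730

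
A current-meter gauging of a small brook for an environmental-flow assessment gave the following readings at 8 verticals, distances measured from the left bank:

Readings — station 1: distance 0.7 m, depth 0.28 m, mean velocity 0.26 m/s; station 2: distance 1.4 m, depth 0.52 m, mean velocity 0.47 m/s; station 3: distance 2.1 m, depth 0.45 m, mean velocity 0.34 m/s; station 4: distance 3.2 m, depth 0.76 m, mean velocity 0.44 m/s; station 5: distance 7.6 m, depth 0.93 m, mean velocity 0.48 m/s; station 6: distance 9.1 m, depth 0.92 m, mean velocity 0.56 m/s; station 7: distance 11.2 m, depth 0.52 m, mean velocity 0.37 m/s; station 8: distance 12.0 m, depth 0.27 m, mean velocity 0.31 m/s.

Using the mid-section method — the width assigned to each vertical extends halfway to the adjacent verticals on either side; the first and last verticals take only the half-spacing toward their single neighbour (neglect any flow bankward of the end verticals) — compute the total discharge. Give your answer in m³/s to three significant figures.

w_1 = (1.4 − 0.7)/2 = 0.35 m; q_1 = 0.26 × 0.28 × 0.35 = 0.02548 m³/s
w_2 = (2.1 − 0.7)/2 = 0.7 m; q_2 = 0.47 × 0.52 × 0.7 = 0.1711 m³/s
w_3 = (3.2 − 1.4)/2 = 0.9 m; q_3 = 0.34 × 0.45 × 0.9 = 0.1377 m³/s
w_4 = (7.6 − 2.1)/2 = 2.75 m; q_4 = 0.44 × 0.76 × 2.75 = 0.9196 m³/s
w_5 = (9.1 − 3.2)/2 = 2.95 m; q_5 = 0.48 × 0.93 × 2.95 = 1.317 m³/s
w_6 = (11.2 − 7.6)/2 = 1.8 m; q_6 = 0.56 × 0.92 × 1.8 = 0.9274 m³/s
w_7 = (12.0 − 9.1)/2 = 1.45 m; q_7 = 0.37 × 0.52 × 1.45 = 0.2790 m³/s
w_8 = (12.0 − 11.2)/2 = 0.4 m; q_8 = 0.31 × 0.27 × 0.4 = 0.03348 m³/s
Q = Σ qᵢ = 3.811 m³/s

3.81 m³/s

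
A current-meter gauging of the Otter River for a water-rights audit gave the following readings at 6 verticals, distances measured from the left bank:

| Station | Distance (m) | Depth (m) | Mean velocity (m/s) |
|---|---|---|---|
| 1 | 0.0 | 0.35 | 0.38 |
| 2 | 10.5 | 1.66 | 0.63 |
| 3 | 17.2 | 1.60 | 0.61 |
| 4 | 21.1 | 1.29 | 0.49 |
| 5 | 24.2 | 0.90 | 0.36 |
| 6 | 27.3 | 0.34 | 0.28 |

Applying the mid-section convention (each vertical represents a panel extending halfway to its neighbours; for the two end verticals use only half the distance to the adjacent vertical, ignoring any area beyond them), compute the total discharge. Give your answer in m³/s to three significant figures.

18.2 m³/s

w_1 = (10.5 − 0.0)/2 = 5.25 m; q_1 = 0.38 × 0.35 × 5.25 = 0.6983 m³/s
w_2 = (17.2 − 0.0)/2 = 8.6 m; q_2 = 0.63 × 1.66 × 8.6 = 8.994 m³/s
w_3 = (21.1 − 10.5)/2 = 5.3 m; q_3 = 0.61 × 1.60 × 5.3 = 5.173 m³/s
w_4 = (24.2 − 17.2)/2 = 3.5 m; q_4 = 0.49 × 1.29 × 3.5 = 2.212 m³/s
w_5 = (27.3 − 21.1)/2 = 3.1 m; q_5 = 0.36 × 0.90 × 3.1 = 1.004 m³/s
w_6 = (27.3 − 24.2)/2 = 1.55 m; q_6 = 0.28 × 0.34 × 1.55 = 0.1476 m³/s
Q = Σ qᵢ = 18.23 m³/s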